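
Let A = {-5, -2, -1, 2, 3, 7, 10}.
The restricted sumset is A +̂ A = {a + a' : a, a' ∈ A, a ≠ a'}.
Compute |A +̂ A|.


Restricted sumset: A +̂ A = {a + a' : a ∈ A, a' ∈ A, a ≠ a'}.
Equivalently, take A + A and drop any sum 2a that is achievable ONLY as a + a for a ∈ A (i.e. sums representable only with equal summands).
Enumerate pairs (a, a') with a < a' (symmetric, so each unordered pair gives one sum; this covers all a ≠ a'):
  -5 + -2 = -7
  -5 + -1 = -6
  -5 + 2 = -3
  -5 + 3 = -2
  -5 + 7 = 2
  -5 + 10 = 5
  -2 + -1 = -3
  -2 + 2 = 0
  -2 + 3 = 1
  -2 + 7 = 5
  -2 + 10 = 8
  -1 + 2 = 1
  -1 + 3 = 2
  -1 + 7 = 6
  -1 + 10 = 9
  2 + 3 = 5
  2 + 7 = 9
  2 + 10 = 12
  3 + 7 = 10
  3 + 10 = 13
  7 + 10 = 17
Collected distinct sums: {-7, -6, -3, -2, 0, 1, 2, 5, 6, 8, 9, 10, 12, 13, 17}
|A +̂ A| = 15
(Reference bound: |A +̂ A| ≥ 2|A| - 3 for |A| ≥ 2, with |A| = 7 giving ≥ 11.)

|A +̂ A| = 15


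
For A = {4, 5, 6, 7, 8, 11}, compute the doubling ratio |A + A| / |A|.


|A| = 6.
Compute A + A by enumerating all 36 pairs.
A + A = {8, 9, 10, 11, 12, 13, 14, 15, 16, 17, 18, 19, 22}, so |A + A| = 13.
K = |A + A| / |A| = 13/6 (already in lowest terms) ≈ 2.1667.
Reference: AP of size 6 gives K = 11/6 ≈ 1.8333; a fully generic set of size 6 gives K ≈ 3.5000.

|A| = 6, |A + A| = 13, K = 13/6.


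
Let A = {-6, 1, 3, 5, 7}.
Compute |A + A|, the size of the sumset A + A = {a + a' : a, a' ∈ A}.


A + A = {a + a' : a, a' ∈ A}; |A| = 5.
General bounds: 2|A| - 1 ≤ |A + A| ≤ |A|(|A|+1)/2, i.e. 9 ≤ |A + A| ≤ 15.
Lower bound 2|A|-1 is attained iff A is an arithmetic progression.
Enumerate sums a + a' for a ≤ a' (symmetric, so this suffices):
a = -6: -6+-6=-12, -6+1=-5, -6+3=-3, -6+5=-1, -6+7=1
a = 1: 1+1=2, 1+3=4, 1+5=6, 1+7=8
a = 3: 3+3=6, 3+5=8, 3+7=10
a = 5: 5+5=10, 5+7=12
a = 7: 7+7=14
Distinct sums: {-12, -5, -3, -1, 1, 2, 4, 6, 8, 10, 12, 14}
|A + A| = 12

|A + A| = 12


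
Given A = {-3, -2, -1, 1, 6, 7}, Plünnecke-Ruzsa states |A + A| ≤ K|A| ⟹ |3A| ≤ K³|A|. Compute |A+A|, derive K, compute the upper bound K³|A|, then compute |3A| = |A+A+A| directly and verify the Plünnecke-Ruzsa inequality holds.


|A| = 6.
Step 1: Compute A + A by enumerating all 36 pairs.
A + A = {-6, -5, -4, -3, -2, -1, 0, 2, 3, 4, 5, 6, 7, 8, 12, 13, 14}, so |A + A| = 17.
Step 2: Doubling constant K = |A + A|/|A| = 17/6 = 17/6 ≈ 2.8333.
Step 3: Plünnecke-Ruzsa gives |3A| ≤ K³·|A| = (2.8333)³ · 6 ≈ 136.4722.
Step 4: Compute 3A = A + A + A directly by enumerating all triples (a,b,c) ∈ A³; |3A| = 29.
Step 5: Check 29 ≤ 136.4722? Yes ✓.

K = 17/6, Plünnecke-Ruzsa bound K³|A| ≈ 136.4722, |3A| = 29, inequality holds.


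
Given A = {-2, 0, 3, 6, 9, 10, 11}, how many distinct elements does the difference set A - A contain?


A - A = {a - a' : a, a' ∈ A}; |A| = 7.
Bounds: 2|A|-1 ≤ |A - A| ≤ |A|² - |A| + 1, i.e. 13 ≤ |A - A| ≤ 43.
Note: 0 ∈ A - A always (from a - a). The set is symmetric: if d ∈ A - A then -d ∈ A - A.
Enumerate nonzero differences d = a - a' with a > a' (then include -d):
Positive differences: {1, 2, 3, 4, 5, 6, 7, 8, 9, 10, 11, 12, 13}
Full difference set: {0} ∪ (positive diffs) ∪ (negative diffs).
|A - A| = 1 + 2·13 = 27 (matches direct enumeration: 27).

|A - A| = 27


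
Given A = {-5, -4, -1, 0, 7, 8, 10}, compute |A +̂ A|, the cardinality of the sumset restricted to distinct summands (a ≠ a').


Restricted sumset: A +̂ A = {a + a' : a ∈ A, a' ∈ A, a ≠ a'}.
Equivalently, take A + A and drop any sum 2a that is achievable ONLY as a + a for a ∈ A (i.e. sums representable only with equal summands).
Enumerate pairs (a, a') with a < a' (symmetric, so each unordered pair gives one sum; this covers all a ≠ a'):
  -5 + -4 = -9
  -5 + -1 = -6
  -5 + 0 = -5
  -5 + 7 = 2
  -5 + 8 = 3
  -5 + 10 = 5
  -4 + -1 = -5
  -4 + 0 = -4
  -4 + 7 = 3
  -4 + 8 = 4
  -4 + 10 = 6
  -1 + 0 = -1
  -1 + 7 = 6
  -1 + 8 = 7
  -1 + 10 = 9
  0 + 7 = 7
  0 + 8 = 8
  0 + 10 = 10
  7 + 8 = 15
  7 + 10 = 17
  8 + 10 = 18
Collected distinct sums: {-9, -6, -5, -4, -1, 2, 3, 4, 5, 6, 7, 8, 9, 10, 15, 17, 18}
|A +̂ A| = 17
(Reference bound: |A +̂ A| ≥ 2|A| - 3 for |A| ≥ 2, with |A| = 7 giving ≥ 11.)

|A +̂ A| = 17


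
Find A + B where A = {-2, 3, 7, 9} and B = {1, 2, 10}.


A + B = {a + b : a ∈ A, b ∈ B}.
Enumerate all |A|·|B| = 4·3 = 12 pairs (a, b) and collect distinct sums.
a = -2: -2+1=-1, -2+2=0, -2+10=8
a = 3: 3+1=4, 3+2=5, 3+10=13
a = 7: 7+1=8, 7+2=9, 7+10=17
a = 9: 9+1=10, 9+2=11, 9+10=19
Collecting distinct sums: A + B = {-1, 0, 4, 5, 8, 9, 10, 11, 13, 17, 19}
|A + B| = 11

A + B = {-1, 0, 4, 5, 8, 9, 10, 11, 13, 17, 19}


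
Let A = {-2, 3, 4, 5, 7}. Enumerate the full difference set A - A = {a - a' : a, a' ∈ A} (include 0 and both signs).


A - A = {a - a' : a, a' ∈ A}.
Compute a - a' for each ordered pair (a, a'):
a = -2: -2--2=0, -2-3=-5, -2-4=-6, -2-5=-7, -2-7=-9
a = 3: 3--2=5, 3-3=0, 3-4=-1, 3-5=-2, 3-7=-4
a = 4: 4--2=6, 4-3=1, 4-4=0, 4-5=-1, 4-7=-3
a = 5: 5--2=7, 5-3=2, 5-4=1, 5-5=0, 5-7=-2
a = 7: 7--2=9, 7-3=4, 7-4=3, 7-5=2, 7-7=0
Collecting distinct values (and noting 0 appears from a-a):
A - A = {-9, -7, -6, -5, -4, -3, -2, -1, 0, 1, 2, 3, 4, 5, 6, 7, 9}
|A - A| = 17

A - A = {-9, -7, -6, -5, -4, -3, -2, -1, 0, 1, 2, 3, 4, 5, 6, 7, 9}


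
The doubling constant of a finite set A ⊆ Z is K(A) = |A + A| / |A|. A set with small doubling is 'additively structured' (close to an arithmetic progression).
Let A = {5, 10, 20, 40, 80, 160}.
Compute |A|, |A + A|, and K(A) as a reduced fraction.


|A| = 6.
Compute A + A by enumerating all 36 pairs.
A + A = {10, 15, 20, 25, 30, 40, 45, 50, 60, 80, 85, 90, 100, 120, 160, 165, 170, 180, 200, 240, 320}, so |A + A| = 21.
K = |A + A| / |A| = 21/6 = 7/2 ≈ 3.5000.
Reference: AP of size 6 gives K = 11/6 ≈ 1.8333; a fully generic set of size 6 gives K ≈ 3.5000.

|A| = 6, |A + A| = 21, K = 21/6 = 7/2.


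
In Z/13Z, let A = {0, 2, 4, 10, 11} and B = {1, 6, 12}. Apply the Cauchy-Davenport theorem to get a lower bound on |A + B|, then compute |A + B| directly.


Cauchy-Davenport: |A + B| ≥ min(p, |A| + |B| - 1) for A, B nonempty in Z/pZ.
|A| = 5, |B| = 3, p = 13.
CD lower bound = min(13, 5 + 3 - 1) = min(13, 7) = 7.
Compute A + B mod 13 directly:
a = 0: 0+1=1, 0+6=6, 0+12=12
a = 2: 2+1=3, 2+6=8, 2+12=1
a = 4: 4+1=5, 4+6=10, 4+12=3
a = 10: 10+1=11, 10+6=3, 10+12=9
a = 11: 11+1=12, 11+6=4, 11+12=10
A + B = {1, 3, 4, 5, 6, 8, 9, 10, 11, 12}, so |A + B| = 10.
Verify: 10 ≥ 7? Yes ✓.

CD lower bound = 7, actual |A + B| = 10.


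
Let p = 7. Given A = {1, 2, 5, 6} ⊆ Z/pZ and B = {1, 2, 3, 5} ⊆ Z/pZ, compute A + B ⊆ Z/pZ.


Work in Z/7Z: reduce every sum a + b modulo 7.
Enumerate all 16 pairs:
a = 1: 1+1=2, 1+2=3, 1+3=4, 1+5=6
a = 2: 2+1=3, 2+2=4, 2+3=5, 2+5=0
a = 5: 5+1=6, 5+2=0, 5+3=1, 5+5=3
a = 6: 6+1=0, 6+2=1, 6+3=2, 6+5=4
Distinct residues collected: {0, 1, 2, 3, 4, 5, 6}
|A + B| = 7 (out of 7 total residues).

A + B = {0, 1, 2, 3, 4, 5, 6}


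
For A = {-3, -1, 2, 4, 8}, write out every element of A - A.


A - A = {a - a' : a, a' ∈ A}.
Compute a - a' for each ordered pair (a, a'):
a = -3: -3--3=0, -3--1=-2, -3-2=-5, -3-4=-7, -3-8=-11
a = -1: -1--3=2, -1--1=0, -1-2=-3, -1-4=-5, -1-8=-9
a = 2: 2--3=5, 2--1=3, 2-2=0, 2-4=-2, 2-8=-6
a = 4: 4--3=7, 4--1=5, 4-2=2, 4-4=0, 4-8=-4
a = 8: 8--3=11, 8--1=9, 8-2=6, 8-4=4, 8-8=0
Collecting distinct values (and noting 0 appears from a-a):
A - A = {-11, -9, -7, -6, -5, -4, -3, -2, 0, 2, 3, 4, 5, 6, 7, 9, 11}
|A - A| = 17

A - A = {-11, -9, -7, -6, -5, -4, -3, -2, 0, 2, 3, 4, 5, 6, 7, 9, 11}


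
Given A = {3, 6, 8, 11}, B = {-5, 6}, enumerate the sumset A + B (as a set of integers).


A + B = {a + b : a ∈ A, b ∈ B}.
Enumerate all |A|·|B| = 4·2 = 8 pairs (a, b) and collect distinct sums.
a = 3: 3+-5=-2, 3+6=9
a = 6: 6+-5=1, 6+6=12
a = 8: 8+-5=3, 8+6=14
a = 11: 11+-5=6, 11+6=17
Collecting distinct sums: A + B = {-2, 1, 3, 6, 9, 12, 14, 17}
|A + B| = 8

A + B = {-2, 1, 3, 6, 9, 12, 14, 17}


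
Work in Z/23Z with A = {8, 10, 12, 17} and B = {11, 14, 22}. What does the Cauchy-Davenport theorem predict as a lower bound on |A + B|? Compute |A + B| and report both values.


Cauchy-Davenport: |A + B| ≥ min(p, |A| + |B| - 1) for A, B nonempty in Z/pZ.
|A| = 4, |B| = 3, p = 23.
CD lower bound = min(23, 4 + 3 - 1) = min(23, 6) = 6.
Compute A + B mod 23 directly:
a = 8: 8+11=19, 8+14=22, 8+22=7
a = 10: 10+11=21, 10+14=1, 10+22=9
a = 12: 12+11=0, 12+14=3, 12+22=11
a = 17: 17+11=5, 17+14=8, 17+22=16
A + B = {0, 1, 3, 5, 7, 8, 9, 11, 16, 19, 21, 22}, so |A + B| = 12.
Verify: 12 ≥ 6? Yes ✓.

CD lower bound = 6, actual |A + B| = 12.


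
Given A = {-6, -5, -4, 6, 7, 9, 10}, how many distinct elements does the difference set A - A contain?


A - A = {a - a' : a, a' ∈ A}; |A| = 7.
Bounds: 2|A|-1 ≤ |A - A| ≤ |A|² - |A| + 1, i.e. 13 ≤ |A - A| ≤ 43.
Note: 0 ∈ A - A always (from a - a). The set is symmetric: if d ∈ A - A then -d ∈ A - A.
Enumerate nonzero differences d = a - a' with a > a' (then include -d):
Positive differences: {1, 2, 3, 4, 10, 11, 12, 13, 14, 15, 16}
Full difference set: {0} ∪ (positive diffs) ∪ (negative diffs).
|A - A| = 1 + 2·11 = 23 (matches direct enumeration: 23).

|A - A| = 23


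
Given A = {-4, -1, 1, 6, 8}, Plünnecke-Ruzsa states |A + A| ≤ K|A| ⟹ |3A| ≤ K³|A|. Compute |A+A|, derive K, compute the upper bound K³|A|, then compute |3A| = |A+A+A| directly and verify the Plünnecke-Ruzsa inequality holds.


|A| = 5.
Step 1: Compute A + A by enumerating all 25 pairs.
A + A = {-8, -5, -3, -2, 0, 2, 4, 5, 7, 9, 12, 14, 16}, so |A + A| = 13.
Step 2: Doubling constant K = |A + A|/|A| = 13/5 = 13/5 ≈ 2.6000.
Step 3: Plünnecke-Ruzsa gives |3A| ≤ K³·|A| = (2.6000)³ · 5 ≈ 87.8800.
Step 4: Compute 3A = A + A + A directly by enumerating all triples (a,b,c) ∈ A³; |3A| = 25.
Step 5: Check 25 ≤ 87.8800? Yes ✓.

K = 13/5, Plünnecke-Ruzsa bound K³|A| ≈ 87.8800, |3A| = 25, inequality holds.


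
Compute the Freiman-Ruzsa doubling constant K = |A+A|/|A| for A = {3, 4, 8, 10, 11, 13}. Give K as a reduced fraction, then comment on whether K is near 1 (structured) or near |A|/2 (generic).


|A| = 6.
Compute A + A by enumerating all 36 pairs.
A + A = {6, 7, 8, 11, 12, 13, 14, 15, 16, 17, 18, 19, 20, 21, 22, 23, 24, 26}, so |A + A| = 18.
K = |A + A| / |A| = 18/6 = 3/1 ≈ 3.0000.
Reference: AP of size 6 gives K = 11/6 ≈ 1.8333; a fully generic set of size 6 gives K ≈ 3.5000.

|A| = 6, |A + A| = 18, K = 18/6 = 3/1.


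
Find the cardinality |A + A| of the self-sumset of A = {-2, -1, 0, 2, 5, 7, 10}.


A + A = {a + a' : a, a' ∈ A}; |A| = 7.
General bounds: 2|A| - 1 ≤ |A + A| ≤ |A|(|A|+1)/2, i.e. 13 ≤ |A + A| ≤ 28.
Lower bound 2|A|-1 is attained iff A is an arithmetic progression.
Enumerate sums a + a' for a ≤ a' (symmetric, so this suffices):
a = -2: -2+-2=-4, -2+-1=-3, -2+0=-2, -2+2=0, -2+5=3, -2+7=5, -2+10=8
a = -1: -1+-1=-2, -1+0=-1, -1+2=1, -1+5=4, -1+7=6, -1+10=9
a = 0: 0+0=0, 0+2=2, 0+5=5, 0+7=7, 0+10=10
a = 2: 2+2=4, 2+5=7, 2+7=9, 2+10=12
a = 5: 5+5=10, 5+7=12, 5+10=15
a = 7: 7+7=14, 7+10=17
a = 10: 10+10=20
Distinct sums: {-4, -3, -2, -1, 0, 1, 2, 3, 4, 5, 6, 7, 8, 9, 10, 12, 14, 15, 17, 20}
|A + A| = 20

|A + A| = 20


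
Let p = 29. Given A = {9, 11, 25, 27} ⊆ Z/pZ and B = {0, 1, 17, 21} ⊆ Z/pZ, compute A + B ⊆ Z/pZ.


Work in Z/29Z: reduce every sum a + b modulo 29.
Enumerate all 16 pairs:
a = 9: 9+0=9, 9+1=10, 9+17=26, 9+21=1
a = 11: 11+0=11, 11+1=12, 11+17=28, 11+21=3
a = 25: 25+0=25, 25+1=26, 25+17=13, 25+21=17
a = 27: 27+0=27, 27+1=28, 27+17=15, 27+21=19
Distinct residues collected: {1, 3, 9, 10, 11, 12, 13, 15, 17, 19, 25, 26, 27, 28}
|A + B| = 14 (out of 29 total residues).

A + B = {1, 3, 9, 10, 11, 12, 13, 15, 17, 19, 25, 26, 27, 28}


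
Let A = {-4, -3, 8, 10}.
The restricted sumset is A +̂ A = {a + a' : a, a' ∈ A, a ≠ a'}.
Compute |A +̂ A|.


Restricted sumset: A +̂ A = {a + a' : a ∈ A, a' ∈ A, a ≠ a'}.
Equivalently, take A + A and drop any sum 2a that is achievable ONLY as a + a for a ∈ A (i.e. sums representable only with equal summands).
Enumerate pairs (a, a') with a < a' (symmetric, so each unordered pair gives one sum; this covers all a ≠ a'):
  -4 + -3 = -7
  -4 + 8 = 4
  -4 + 10 = 6
  -3 + 8 = 5
  -3 + 10 = 7
  8 + 10 = 18
Collected distinct sums: {-7, 4, 5, 6, 7, 18}
|A +̂ A| = 6
(Reference bound: |A +̂ A| ≥ 2|A| - 3 for |A| ≥ 2, with |A| = 4 giving ≥ 5.)

|A +̂ A| = 6


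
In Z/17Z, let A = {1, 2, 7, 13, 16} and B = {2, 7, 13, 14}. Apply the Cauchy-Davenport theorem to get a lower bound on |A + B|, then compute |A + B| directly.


Cauchy-Davenport: |A + B| ≥ min(p, |A| + |B| - 1) for A, B nonempty in Z/pZ.
|A| = 5, |B| = 4, p = 17.
CD lower bound = min(17, 5 + 4 - 1) = min(17, 8) = 8.
Compute A + B mod 17 directly:
a = 1: 1+2=3, 1+7=8, 1+13=14, 1+14=15
a = 2: 2+2=4, 2+7=9, 2+13=15, 2+14=16
a = 7: 7+2=9, 7+7=14, 7+13=3, 7+14=4
a = 13: 13+2=15, 13+7=3, 13+13=9, 13+14=10
a = 16: 16+2=1, 16+7=6, 16+13=12, 16+14=13
A + B = {1, 3, 4, 6, 8, 9, 10, 12, 13, 14, 15, 16}, so |A + B| = 12.
Verify: 12 ≥ 8? Yes ✓.

CD lower bound = 8, actual |A + B| = 12.


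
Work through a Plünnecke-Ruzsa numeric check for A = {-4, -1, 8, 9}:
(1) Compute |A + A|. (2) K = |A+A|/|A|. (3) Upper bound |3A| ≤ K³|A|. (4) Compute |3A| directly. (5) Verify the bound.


|A| = 4.
Step 1: Compute A + A by enumerating all 16 pairs.
A + A = {-8, -5, -2, 4, 5, 7, 8, 16, 17, 18}, so |A + A| = 10.
Step 2: Doubling constant K = |A + A|/|A| = 10/4 = 10/4 ≈ 2.5000.
Step 3: Plünnecke-Ruzsa gives |3A| ≤ K³·|A| = (2.5000)³ · 4 ≈ 62.5000.
Step 4: Compute 3A = A + A + A directly by enumerating all triples (a,b,c) ∈ A³; |3A| = 20.
Step 5: Check 20 ≤ 62.5000? Yes ✓.

K = 10/4, Plünnecke-Ruzsa bound K³|A| ≈ 62.5000, |3A| = 20, inequality holds.


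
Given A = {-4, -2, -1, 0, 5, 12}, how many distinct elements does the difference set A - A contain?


A - A = {a - a' : a, a' ∈ A}; |A| = 6.
Bounds: 2|A|-1 ≤ |A - A| ≤ |A|² - |A| + 1, i.e. 11 ≤ |A - A| ≤ 31.
Note: 0 ∈ A - A always (from a - a). The set is symmetric: if d ∈ A - A then -d ∈ A - A.
Enumerate nonzero differences d = a - a' with a > a' (then include -d):
Positive differences: {1, 2, 3, 4, 5, 6, 7, 9, 12, 13, 14, 16}
Full difference set: {0} ∪ (positive diffs) ∪ (negative diffs).
|A - A| = 1 + 2·12 = 25 (matches direct enumeration: 25).

|A - A| = 25


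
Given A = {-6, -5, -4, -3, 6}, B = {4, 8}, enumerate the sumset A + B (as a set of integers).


A + B = {a + b : a ∈ A, b ∈ B}.
Enumerate all |A|·|B| = 5·2 = 10 pairs (a, b) and collect distinct sums.
a = -6: -6+4=-2, -6+8=2
a = -5: -5+4=-1, -5+8=3
a = -4: -4+4=0, -4+8=4
a = -3: -3+4=1, -3+8=5
a = 6: 6+4=10, 6+8=14
Collecting distinct sums: A + B = {-2, -1, 0, 1, 2, 3, 4, 5, 10, 14}
|A + B| = 10

A + B = {-2, -1, 0, 1, 2, 3, 4, 5, 10, 14}


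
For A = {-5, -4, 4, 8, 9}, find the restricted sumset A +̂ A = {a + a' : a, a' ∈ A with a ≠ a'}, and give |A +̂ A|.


Restricted sumset: A +̂ A = {a + a' : a ∈ A, a' ∈ A, a ≠ a'}.
Equivalently, take A + A and drop any sum 2a that is achievable ONLY as a + a for a ∈ A (i.e. sums representable only with equal summands).
Enumerate pairs (a, a') with a < a' (symmetric, so each unordered pair gives one sum; this covers all a ≠ a'):
  -5 + -4 = -9
  -5 + 4 = -1
  -5 + 8 = 3
  -5 + 9 = 4
  -4 + 4 = 0
  -4 + 8 = 4
  -4 + 9 = 5
  4 + 8 = 12
  4 + 9 = 13
  8 + 9 = 17
Collected distinct sums: {-9, -1, 0, 3, 4, 5, 12, 13, 17}
|A +̂ A| = 9
(Reference bound: |A +̂ A| ≥ 2|A| - 3 for |A| ≥ 2, with |A| = 5 giving ≥ 7.)

|A +̂ A| = 9


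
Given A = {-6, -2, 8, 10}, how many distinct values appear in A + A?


A + A = {a + a' : a, a' ∈ A}; |A| = 4.
General bounds: 2|A| - 1 ≤ |A + A| ≤ |A|(|A|+1)/2, i.e. 7 ≤ |A + A| ≤ 10.
Lower bound 2|A|-1 is attained iff A is an arithmetic progression.
Enumerate sums a + a' for a ≤ a' (symmetric, so this suffices):
a = -6: -6+-6=-12, -6+-2=-8, -6+8=2, -6+10=4
a = -2: -2+-2=-4, -2+8=6, -2+10=8
a = 8: 8+8=16, 8+10=18
a = 10: 10+10=20
Distinct sums: {-12, -8, -4, 2, 4, 6, 8, 16, 18, 20}
|A + A| = 10

|A + A| = 10


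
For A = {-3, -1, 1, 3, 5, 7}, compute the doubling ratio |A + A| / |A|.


|A| = 6.
Compute A + A by enumerating all 36 pairs.
A + A = {-6, -4, -2, 0, 2, 4, 6, 8, 10, 12, 14}, so |A + A| = 11.
K = |A + A| / |A| = 11/6 (already in lowest terms) ≈ 1.8333.
Reference: AP of size 6 gives K = 11/6 ≈ 1.8333; a fully generic set of size 6 gives K ≈ 3.5000.

|A| = 6, |A + A| = 11, K = 11/6.


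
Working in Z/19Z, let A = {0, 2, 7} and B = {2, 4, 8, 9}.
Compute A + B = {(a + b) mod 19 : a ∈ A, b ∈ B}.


Work in Z/19Z: reduce every sum a + b modulo 19.
Enumerate all 12 pairs:
a = 0: 0+2=2, 0+4=4, 0+8=8, 0+9=9
a = 2: 2+2=4, 2+4=6, 2+8=10, 2+9=11
a = 7: 7+2=9, 7+4=11, 7+8=15, 7+9=16
Distinct residues collected: {2, 4, 6, 8, 9, 10, 11, 15, 16}
|A + B| = 9 (out of 19 total residues).

A + B = {2, 4, 6, 8, 9, 10, 11, 15, 16}


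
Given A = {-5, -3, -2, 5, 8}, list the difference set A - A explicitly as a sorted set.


A - A = {a - a' : a, a' ∈ A}.
Compute a - a' for each ordered pair (a, a'):
a = -5: -5--5=0, -5--3=-2, -5--2=-3, -5-5=-10, -5-8=-13
a = -3: -3--5=2, -3--3=0, -3--2=-1, -3-5=-8, -3-8=-11
a = -2: -2--5=3, -2--3=1, -2--2=0, -2-5=-7, -2-8=-10
a = 5: 5--5=10, 5--3=8, 5--2=7, 5-5=0, 5-8=-3
a = 8: 8--5=13, 8--3=11, 8--2=10, 8-5=3, 8-8=0
Collecting distinct values (and noting 0 appears from a-a):
A - A = {-13, -11, -10, -8, -7, -3, -2, -1, 0, 1, 2, 3, 7, 8, 10, 11, 13}
|A - A| = 17

A - A = {-13, -11, -10, -8, -7, -3, -2, -1, 0, 1, 2, 3, 7, 8, 10, 11, 13}


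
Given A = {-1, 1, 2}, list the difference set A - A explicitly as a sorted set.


A - A = {a - a' : a, a' ∈ A}.
Compute a - a' for each ordered pair (a, a'):
a = -1: -1--1=0, -1-1=-2, -1-2=-3
a = 1: 1--1=2, 1-1=0, 1-2=-1
a = 2: 2--1=3, 2-1=1, 2-2=0
Collecting distinct values (and noting 0 appears from a-a):
A - A = {-3, -2, -1, 0, 1, 2, 3}
|A - A| = 7

A - A = {-3, -2, -1, 0, 1, 2, 3}


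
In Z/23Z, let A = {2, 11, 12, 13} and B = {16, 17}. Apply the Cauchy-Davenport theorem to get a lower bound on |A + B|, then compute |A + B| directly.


Cauchy-Davenport: |A + B| ≥ min(p, |A| + |B| - 1) for A, B nonempty in Z/pZ.
|A| = 4, |B| = 2, p = 23.
CD lower bound = min(23, 4 + 2 - 1) = min(23, 5) = 5.
Compute A + B mod 23 directly:
a = 2: 2+16=18, 2+17=19
a = 11: 11+16=4, 11+17=5
a = 12: 12+16=5, 12+17=6
a = 13: 13+16=6, 13+17=7
A + B = {4, 5, 6, 7, 18, 19}, so |A + B| = 6.
Verify: 6 ≥ 5? Yes ✓.

CD lower bound = 5, actual |A + B| = 6.


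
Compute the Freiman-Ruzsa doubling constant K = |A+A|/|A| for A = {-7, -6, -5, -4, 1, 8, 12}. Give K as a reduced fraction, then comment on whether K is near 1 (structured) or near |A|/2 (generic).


|A| = 7.
Compute A + A by enumerating all 49 pairs.
A + A = {-14, -13, -12, -11, -10, -9, -8, -6, -5, -4, -3, 1, 2, 3, 4, 5, 6, 7, 8, 9, 13, 16, 20, 24}, so |A + A| = 24.
K = |A + A| / |A| = 24/7 (already in lowest terms) ≈ 3.4286.
Reference: AP of size 7 gives K = 13/7 ≈ 1.8571; a fully generic set of size 7 gives K ≈ 4.0000.

|A| = 7, |A + A| = 24, K = 24/7.


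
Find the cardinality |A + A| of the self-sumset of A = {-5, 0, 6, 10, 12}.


A + A = {a + a' : a, a' ∈ A}; |A| = 5.
General bounds: 2|A| - 1 ≤ |A + A| ≤ |A|(|A|+1)/2, i.e. 9 ≤ |A + A| ≤ 15.
Lower bound 2|A|-1 is attained iff A is an arithmetic progression.
Enumerate sums a + a' for a ≤ a' (symmetric, so this suffices):
a = -5: -5+-5=-10, -5+0=-5, -5+6=1, -5+10=5, -5+12=7
a = 0: 0+0=0, 0+6=6, 0+10=10, 0+12=12
a = 6: 6+6=12, 6+10=16, 6+12=18
a = 10: 10+10=20, 10+12=22
a = 12: 12+12=24
Distinct sums: {-10, -5, 0, 1, 5, 6, 7, 10, 12, 16, 18, 20, 22, 24}
|A + A| = 14

|A + A| = 14


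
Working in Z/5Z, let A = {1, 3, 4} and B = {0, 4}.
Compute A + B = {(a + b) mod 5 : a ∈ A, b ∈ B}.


Work in Z/5Z: reduce every sum a + b modulo 5.
Enumerate all 6 pairs:
a = 1: 1+0=1, 1+4=0
a = 3: 3+0=3, 3+4=2
a = 4: 4+0=4, 4+4=3
Distinct residues collected: {0, 1, 2, 3, 4}
|A + B| = 5 (out of 5 total residues).

A + B = {0, 1, 2, 3, 4}


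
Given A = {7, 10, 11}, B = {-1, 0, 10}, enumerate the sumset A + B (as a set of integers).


A + B = {a + b : a ∈ A, b ∈ B}.
Enumerate all |A|·|B| = 3·3 = 9 pairs (a, b) and collect distinct sums.
a = 7: 7+-1=6, 7+0=7, 7+10=17
a = 10: 10+-1=9, 10+0=10, 10+10=20
a = 11: 11+-1=10, 11+0=11, 11+10=21
Collecting distinct sums: A + B = {6, 7, 9, 10, 11, 17, 20, 21}
|A + B| = 8

A + B = {6, 7, 9, 10, 11, 17, 20, 21}


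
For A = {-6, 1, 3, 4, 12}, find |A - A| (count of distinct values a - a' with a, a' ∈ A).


A - A = {a - a' : a, a' ∈ A}; |A| = 5.
Bounds: 2|A|-1 ≤ |A - A| ≤ |A|² - |A| + 1, i.e. 9 ≤ |A - A| ≤ 21.
Note: 0 ∈ A - A always (from a - a). The set is symmetric: if d ∈ A - A then -d ∈ A - A.
Enumerate nonzero differences d = a - a' with a > a' (then include -d):
Positive differences: {1, 2, 3, 7, 8, 9, 10, 11, 18}
Full difference set: {0} ∪ (positive diffs) ∪ (negative diffs).
|A - A| = 1 + 2·9 = 19 (matches direct enumeration: 19).

|A - A| = 19


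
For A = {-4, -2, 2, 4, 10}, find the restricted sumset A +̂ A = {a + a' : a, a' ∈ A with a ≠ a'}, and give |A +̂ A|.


Restricted sumset: A +̂ A = {a + a' : a ∈ A, a' ∈ A, a ≠ a'}.
Equivalently, take A + A and drop any sum 2a that is achievable ONLY as a + a for a ∈ A (i.e. sums representable only with equal summands).
Enumerate pairs (a, a') with a < a' (symmetric, so each unordered pair gives one sum; this covers all a ≠ a'):
  -4 + -2 = -6
  -4 + 2 = -2
  -4 + 4 = 0
  -4 + 10 = 6
  -2 + 2 = 0
  -2 + 4 = 2
  -2 + 10 = 8
  2 + 4 = 6
  2 + 10 = 12
  4 + 10 = 14
Collected distinct sums: {-6, -2, 0, 2, 6, 8, 12, 14}
|A +̂ A| = 8
(Reference bound: |A +̂ A| ≥ 2|A| - 3 for |A| ≥ 2, with |A| = 5 giving ≥ 7.)

|A +̂ A| = 8


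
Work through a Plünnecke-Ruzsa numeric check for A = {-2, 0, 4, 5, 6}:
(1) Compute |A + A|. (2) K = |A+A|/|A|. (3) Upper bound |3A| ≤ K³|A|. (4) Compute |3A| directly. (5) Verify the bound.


|A| = 5.
Step 1: Compute A + A by enumerating all 25 pairs.
A + A = {-4, -2, 0, 2, 3, 4, 5, 6, 8, 9, 10, 11, 12}, so |A + A| = 13.
Step 2: Doubling constant K = |A + A|/|A| = 13/5 = 13/5 ≈ 2.6000.
Step 3: Plünnecke-Ruzsa gives |3A| ≤ K³·|A| = (2.6000)³ · 5 ≈ 87.8800.
Step 4: Compute 3A = A + A + A directly by enumerating all triples (a,b,c) ∈ A³; |3A| = 22.
Step 5: Check 22 ≤ 87.8800? Yes ✓.

K = 13/5, Plünnecke-Ruzsa bound K³|A| ≈ 87.8800, |3A| = 22, inequality holds.


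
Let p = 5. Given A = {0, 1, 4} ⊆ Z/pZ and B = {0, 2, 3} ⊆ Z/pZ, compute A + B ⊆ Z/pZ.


Work in Z/5Z: reduce every sum a + b modulo 5.
Enumerate all 9 pairs:
a = 0: 0+0=0, 0+2=2, 0+3=3
a = 1: 1+0=1, 1+2=3, 1+3=4
a = 4: 4+0=4, 4+2=1, 4+3=2
Distinct residues collected: {0, 1, 2, 3, 4}
|A + B| = 5 (out of 5 total residues).

A + B = {0, 1, 2, 3, 4}


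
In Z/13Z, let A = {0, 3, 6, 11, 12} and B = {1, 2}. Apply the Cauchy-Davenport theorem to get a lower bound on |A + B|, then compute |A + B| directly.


Cauchy-Davenport: |A + B| ≥ min(p, |A| + |B| - 1) for A, B nonempty in Z/pZ.
|A| = 5, |B| = 2, p = 13.
CD lower bound = min(13, 5 + 2 - 1) = min(13, 6) = 6.
Compute A + B mod 13 directly:
a = 0: 0+1=1, 0+2=2
a = 3: 3+1=4, 3+2=5
a = 6: 6+1=7, 6+2=8
a = 11: 11+1=12, 11+2=0
a = 12: 12+1=0, 12+2=1
A + B = {0, 1, 2, 4, 5, 7, 8, 12}, so |A + B| = 8.
Verify: 8 ≥ 6? Yes ✓.

CD lower bound = 6, actual |A + B| = 8.


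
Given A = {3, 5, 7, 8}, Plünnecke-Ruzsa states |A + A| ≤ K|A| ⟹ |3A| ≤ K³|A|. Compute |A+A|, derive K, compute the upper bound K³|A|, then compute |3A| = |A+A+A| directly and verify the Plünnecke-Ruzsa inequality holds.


|A| = 4.
Step 1: Compute A + A by enumerating all 16 pairs.
A + A = {6, 8, 10, 11, 12, 13, 14, 15, 16}, so |A + A| = 9.
Step 2: Doubling constant K = |A + A|/|A| = 9/4 = 9/4 ≈ 2.2500.
Step 3: Plünnecke-Ruzsa gives |3A| ≤ K³·|A| = (2.2500)³ · 4 ≈ 45.5625.
Step 4: Compute 3A = A + A + A directly by enumerating all triples (a,b,c) ∈ A³; |3A| = 14.
Step 5: Check 14 ≤ 45.5625? Yes ✓.

K = 9/4, Plünnecke-Ruzsa bound K³|A| ≈ 45.5625, |3A| = 14, inequality holds.


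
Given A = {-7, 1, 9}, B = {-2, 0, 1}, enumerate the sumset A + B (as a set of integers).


A + B = {a + b : a ∈ A, b ∈ B}.
Enumerate all |A|·|B| = 3·3 = 9 pairs (a, b) and collect distinct sums.
a = -7: -7+-2=-9, -7+0=-7, -7+1=-6
a = 1: 1+-2=-1, 1+0=1, 1+1=2
a = 9: 9+-2=7, 9+0=9, 9+1=10
Collecting distinct sums: A + B = {-9, -7, -6, -1, 1, 2, 7, 9, 10}
|A + B| = 9

A + B = {-9, -7, -6, -1, 1, 2, 7, 9, 10}


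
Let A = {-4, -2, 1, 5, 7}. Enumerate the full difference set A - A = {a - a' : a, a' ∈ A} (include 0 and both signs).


A - A = {a - a' : a, a' ∈ A}.
Compute a - a' for each ordered pair (a, a'):
a = -4: -4--4=0, -4--2=-2, -4-1=-5, -4-5=-9, -4-7=-11
a = -2: -2--4=2, -2--2=0, -2-1=-3, -2-5=-7, -2-7=-9
a = 1: 1--4=5, 1--2=3, 1-1=0, 1-5=-4, 1-7=-6
a = 5: 5--4=9, 5--2=7, 5-1=4, 5-5=0, 5-7=-2
a = 7: 7--4=11, 7--2=9, 7-1=6, 7-5=2, 7-7=0
Collecting distinct values (and noting 0 appears from a-a):
A - A = {-11, -9, -7, -6, -5, -4, -3, -2, 0, 2, 3, 4, 5, 6, 7, 9, 11}
|A - A| = 17

A - A = {-11, -9, -7, -6, -5, -4, -3, -2, 0, 2, 3, 4, 5, 6, 7, 9, 11}


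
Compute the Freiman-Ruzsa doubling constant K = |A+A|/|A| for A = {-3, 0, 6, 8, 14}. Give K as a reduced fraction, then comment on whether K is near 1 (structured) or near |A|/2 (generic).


|A| = 5.
Compute A + A by enumerating all 25 pairs.
A + A = {-6, -3, 0, 3, 5, 6, 8, 11, 12, 14, 16, 20, 22, 28}, so |A + A| = 14.
K = |A + A| / |A| = 14/5 (already in lowest terms) ≈ 2.8000.
Reference: AP of size 5 gives K = 9/5 ≈ 1.8000; a fully generic set of size 5 gives K ≈ 3.0000.

|A| = 5, |A + A| = 14, K = 14/5.


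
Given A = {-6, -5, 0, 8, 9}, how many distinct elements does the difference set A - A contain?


A - A = {a - a' : a, a' ∈ A}; |A| = 5.
Bounds: 2|A|-1 ≤ |A - A| ≤ |A|² - |A| + 1, i.e. 9 ≤ |A - A| ≤ 21.
Note: 0 ∈ A - A always (from a - a). The set is symmetric: if d ∈ A - A then -d ∈ A - A.
Enumerate nonzero differences d = a - a' with a > a' (then include -d):
Positive differences: {1, 5, 6, 8, 9, 13, 14, 15}
Full difference set: {0} ∪ (positive diffs) ∪ (negative diffs).
|A - A| = 1 + 2·8 = 17 (matches direct enumeration: 17).

|A - A| = 17


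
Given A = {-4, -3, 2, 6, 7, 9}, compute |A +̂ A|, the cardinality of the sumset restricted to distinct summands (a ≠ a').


Restricted sumset: A +̂ A = {a + a' : a ∈ A, a' ∈ A, a ≠ a'}.
Equivalently, take A + A and drop any sum 2a that is achievable ONLY as a + a for a ∈ A (i.e. sums representable only with equal summands).
Enumerate pairs (a, a') with a < a' (symmetric, so each unordered pair gives one sum; this covers all a ≠ a'):
  -4 + -3 = -7
  -4 + 2 = -2
  -4 + 6 = 2
  -4 + 7 = 3
  -4 + 9 = 5
  -3 + 2 = -1
  -3 + 6 = 3
  -3 + 7 = 4
  -3 + 9 = 6
  2 + 6 = 8
  2 + 7 = 9
  2 + 9 = 11
  6 + 7 = 13
  6 + 9 = 15
  7 + 9 = 16
Collected distinct sums: {-7, -2, -1, 2, 3, 4, 5, 6, 8, 9, 11, 13, 15, 16}
|A +̂ A| = 14
(Reference bound: |A +̂ A| ≥ 2|A| - 3 for |A| ≥ 2, with |A| = 6 giving ≥ 9.)

|A +̂ A| = 14


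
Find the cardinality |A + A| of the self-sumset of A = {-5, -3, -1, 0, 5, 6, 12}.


A + A = {a + a' : a, a' ∈ A}; |A| = 7.
General bounds: 2|A| - 1 ≤ |A + A| ≤ |A|(|A|+1)/2, i.e. 13 ≤ |A + A| ≤ 28.
Lower bound 2|A|-1 is attained iff A is an arithmetic progression.
Enumerate sums a + a' for a ≤ a' (symmetric, so this suffices):
a = -5: -5+-5=-10, -5+-3=-8, -5+-1=-6, -5+0=-5, -5+5=0, -5+6=1, -5+12=7
a = -3: -3+-3=-6, -3+-1=-4, -3+0=-3, -3+5=2, -3+6=3, -3+12=9
a = -1: -1+-1=-2, -1+0=-1, -1+5=4, -1+6=5, -1+12=11
a = 0: 0+0=0, 0+5=5, 0+6=6, 0+12=12
a = 5: 5+5=10, 5+6=11, 5+12=17
a = 6: 6+6=12, 6+12=18
a = 12: 12+12=24
Distinct sums: {-10, -8, -6, -5, -4, -3, -2, -1, 0, 1, 2, 3, 4, 5, 6, 7, 9, 10, 11, 12, 17, 18, 24}
|A + A| = 23

|A + A| = 23


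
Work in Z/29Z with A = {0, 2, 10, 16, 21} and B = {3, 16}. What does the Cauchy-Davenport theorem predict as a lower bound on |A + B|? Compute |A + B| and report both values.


Cauchy-Davenport: |A + B| ≥ min(p, |A| + |B| - 1) for A, B nonempty in Z/pZ.
|A| = 5, |B| = 2, p = 29.
CD lower bound = min(29, 5 + 2 - 1) = min(29, 6) = 6.
Compute A + B mod 29 directly:
a = 0: 0+3=3, 0+16=16
a = 2: 2+3=5, 2+16=18
a = 10: 10+3=13, 10+16=26
a = 16: 16+3=19, 16+16=3
a = 21: 21+3=24, 21+16=8
A + B = {3, 5, 8, 13, 16, 18, 19, 24, 26}, so |A + B| = 9.
Verify: 9 ≥ 6? Yes ✓.

CD lower bound = 6, actual |A + B| = 9.


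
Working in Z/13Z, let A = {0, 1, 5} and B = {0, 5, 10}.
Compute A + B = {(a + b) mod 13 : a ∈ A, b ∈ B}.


Work in Z/13Z: reduce every sum a + b modulo 13.
Enumerate all 9 pairs:
a = 0: 0+0=0, 0+5=5, 0+10=10
a = 1: 1+0=1, 1+5=6, 1+10=11
a = 5: 5+0=5, 5+5=10, 5+10=2
Distinct residues collected: {0, 1, 2, 5, 6, 10, 11}
|A + B| = 7 (out of 13 total residues).

A + B = {0, 1, 2, 5, 6, 10, 11}


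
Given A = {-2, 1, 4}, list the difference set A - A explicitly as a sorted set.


A - A = {a - a' : a, a' ∈ A}.
Compute a - a' for each ordered pair (a, a'):
a = -2: -2--2=0, -2-1=-3, -2-4=-6
a = 1: 1--2=3, 1-1=0, 1-4=-3
a = 4: 4--2=6, 4-1=3, 4-4=0
Collecting distinct values (and noting 0 appears from a-a):
A - A = {-6, -3, 0, 3, 6}
|A - A| = 5

A - A = {-6, -3, 0, 3, 6}


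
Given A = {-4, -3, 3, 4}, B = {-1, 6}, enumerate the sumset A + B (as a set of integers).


A + B = {a + b : a ∈ A, b ∈ B}.
Enumerate all |A|·|B| = 4·2 = 8 pairs (a, b) and collect distinct sums.
a = -4: -4+-1=-5, -4+6=2
a = -3: -3+-1=-4, -3+6=3
a = 3: 3+-1=2, 3+6=9
a = 4: 4+-1=3, 4+6=10
Collecting distinct sums: A + B = {-5, -4, 2, 3, 9, 10}
|A + B| = 6

A + B = {-5, -4, 2, 3, 9, 10}


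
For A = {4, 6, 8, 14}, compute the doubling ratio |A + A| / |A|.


|A| = 4.
Compute A + A by enumerating all 16 pairs.
A + A = {8, 10, 12, 14, 16, 18, 20, 22, 28}, so |A + A| = 9.
K = |A + A| / |A| = 9/4 (already in lowest terms) ≈ 2.2500.
Reference: AP of size 4 gives K = 7/4 ≈ 1.7500; a fully generic set of size 4 gives K ≈ 2.5000.

|A| = 4, |A + A| = 9, K = 9/4.


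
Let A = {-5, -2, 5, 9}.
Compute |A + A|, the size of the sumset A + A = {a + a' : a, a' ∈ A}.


A + A = {a + a' : a, a' ∈ A}; |A| = 4.
General bounds: 2|A| - 1 ≤ |A + A| ≤ |A|(|A|+1)/2, i.e. 7 ≤ |A + A| ≤ 10.
Lower bound 2|A|-1 is attained iff A is an arithmetic progression.
Enumerate sums a + a' for a ≤ a' (symmetric, so this suffices):
a = -5: -5+-5=-10, -5+-2=-7, -5+5=0, -5+9=4
a = -2: -2+-2=-4, -2+5=3, -2+9=7
a = 5: 5+5=10, 5+9=14
a = 9: 9+9=18
Distinct sums: {-10, -7, -4, 0, 3, 4, 7, 10, 14, 18}
|A + A| = 10

|A + A| = 10


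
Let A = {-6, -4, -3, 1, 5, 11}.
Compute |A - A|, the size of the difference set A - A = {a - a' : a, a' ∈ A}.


A - A = {a - a' : a, a' ∈ A}; |A| = 6.
Bounds: 2|A|-1 ≤ |A - A| ≤ |A|² - |A| + 1, i.e. 11 ≤ |A - A| ≤ 31.
Note: 0 ∈ A - A always (from a - a). The set is symmetric: if d ∈ A - A then -d ∈ A - A.
Enumerate nonzero differences d = a - a' with a > a' (then include -d):
Positive differences: {1, 2, 3, 4, 5, 6, 7, 8, 9, 10, 11, 14, 15, 17}
Full difference set: {0} ∪ (positive diffs) ∪ (negative diffs).
|A - A| = 1 + 2·14 = 29 (matches direct enumeration: 29).

|A - A| = 29


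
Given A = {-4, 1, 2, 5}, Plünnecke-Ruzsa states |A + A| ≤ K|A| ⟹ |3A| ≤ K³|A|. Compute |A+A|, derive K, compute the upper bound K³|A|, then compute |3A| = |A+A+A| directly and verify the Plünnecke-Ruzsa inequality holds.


|A| = 4.
Step 1: Compute A + A by enumerating all 16 pairs.
A + A = {-8, -3, -2, 1, 2, 3, 4, 6, 7, 10}, so |A + A| = 10.
Step 2: Doubling constant K = |A + A|/|A| = 10/4 = 10/4 ≈ 2.5000.
Step 3: Plünnecke-Ruzsa gives |3A| ≤ K³·|A| = (2.5000)³ · 4 ≈ 62.5000.
Step 4: Compute 3A = A + A + A directly by enumerating all triples (a,b,c) ∈ A³; |3A| = 18.
Step 5: Check 18 ≤ 62.5000? Yes ✓.

K = 10/4, Plünnecke-Ruzsa bound K³|A| ≈ 62.5000, |3A| = 18, inequality holds.


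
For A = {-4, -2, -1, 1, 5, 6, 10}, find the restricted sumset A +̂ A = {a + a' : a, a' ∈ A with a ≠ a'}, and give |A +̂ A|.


Restricted sumset: A +̂ A = {a + a' : a ∈ A, a' ∈ A, a ≠ a'}.
Equivalently, take A + A and drop any sum 2a that is achievable ONLY as a + a for a ∈ A (i.e. sums representable only with equal summands).
Enumerate pairs (a, a') with a < a' (symmetric, so each unordered pair gives one sum; this covers all a ≠ a'):
  -4 + -2 = -6
  -4 + -1 = -5
  -4 + 1 = -3
  -4 + 5 = 1
  -4 + 6 = 2
  -4 + 10 = 6
  -2 + -1 = -3
  -2 + 1 = -1
  -2 + 5 = 3
  -2 + 6 = 4
  -2 + 10 = 8
  -1 + 1 = 0
  -1 + 5 = 4
  -1 + 6 = 5
  -1 + 10 = 9
  1 + 5 = 6
  1 + 6 = 7
  1 + 10 = 11
  5 + 6 = 11
  5 + 10 = 15
  6 + 10 = 16
Collected distinct sums: {-6, -5, -3, -1, 0, 1, 2, 3, 4, 5, 6, 7, 8, 9, 11, 15, 16}
|A +̂ A| = 17
(Reference bound: |A +̂ A| ≥ 2|A| - 3 for |A| ≥ 2, with |A| = 7 giving ≥ 11.)

|A +̂ A| = 17


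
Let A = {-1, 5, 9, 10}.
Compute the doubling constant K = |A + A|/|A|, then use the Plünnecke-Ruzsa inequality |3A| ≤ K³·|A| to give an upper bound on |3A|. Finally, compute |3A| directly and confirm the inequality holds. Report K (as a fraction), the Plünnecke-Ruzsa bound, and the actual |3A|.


|A| = 4.
Step 1: Compute A + A by enumerating all 16 pairs.
A + A = {-2, 4, 8, 9, 10, 14, 15, 18, 19, 20}, so |A + A| = 10.
Step 2: Doubling constant K = |A + A|/|A| = 10/4 = 10/4 ≈ 2.5000.
Step 3: Plünnecke-Ruzsa gives |3A| ≤ K³·|A| = (2.5000)³ · 4 ≈ 62.5000.
Step 4: Compute 3A = A + A + A directly by enumerating all triples (a,b,c) ∈ A³; |3A| = 19.
Step 5: Check 19 ≤ 62.5000? Yes ✓.

K = 10/4, Plünnecke-Ruzsa bound K³|A| ≈ 62.5000, |3A| = 19, inequality holds.


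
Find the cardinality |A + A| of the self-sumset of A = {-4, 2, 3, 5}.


A + A = {a + a' : a, a' ∈ A}; |A| = 4.
General bounds: 2|A| - 1 ≤ |A + A| ≤ |A|(|A|+1)/2, i.e. 7 ≤ |A + A| ≤ 10.
Lower bound 2|A|-1 is attained iff A is an arithmetic progression.
Enumerate sums a + a' for a ≤ a' (symmetric, so this suffices):
a = -4: -4+-4=-8, -4+2=-2, -4+3=-1, -4+5=1
a = 2: 2+2=4, 2+3=5, 2+5=7
a = 3: 3+3=6, 3+5=8
a = 5: 5+5=10
Distinct sums: {-8, -2, -1, 1, 4, 5, 6, 7, 8, 10}
|A + A| = 10

|A + A| = 10


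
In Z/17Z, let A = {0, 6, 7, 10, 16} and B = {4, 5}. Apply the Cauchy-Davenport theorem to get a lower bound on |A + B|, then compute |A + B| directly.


Cauchy-Davenport: |A + B| ≥ min(p, |A| + |B| - 1) for A, B nonempty in Z/pZ.
|A| = 5, |B| = 2, p = 17.
CD lower bound = min(17, 5 + 2 - 1) = min(17, 6) = 6.
Compute A + B mod 17 directly:
a = 0: 0+4=4, 0+5=5
a = 6: 6+4=10, 6+5=11
a = 7: 7+4=11, 7+5=12
a = 10: 10+4=14, 10+5=15
a = 16: 16+4=3, 16+5=4
A + B = {3, 4, 5, 10, 11, 12, 14, 15}, so |A + B| = 8.
Verify: 8 ≥ 6? Yes ✓.

CD lower bound = 6, actual |A + B| = 8.


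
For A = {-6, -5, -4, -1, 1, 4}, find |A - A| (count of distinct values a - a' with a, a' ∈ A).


A - A = {a - a' : a, a' ∈ A}; |A| = 6.
Bounds: 2|A|-1 ≤ |A - A| ≤ |A|² - |A| + 1, i.e. 11 ≤ |A - A| ≤ 31.
Note: 0 ∈ A - A always (from a - a). The set is symmetric: if d ∈ A - A then -d ∈ A - A.
Enumerate nonzero differences d = a - a' with a > a' (then include -d):
Positive differences: {1, 2, 3, 4, 5, 6, 7, 8, 9, 10}
Full difference set: {0} ∪ (positive diffs) ∪ (negative diffs).
|A - A| = 1 + 2·10 = 21 (matches direct enumeration: 21).

|A - A| = 21


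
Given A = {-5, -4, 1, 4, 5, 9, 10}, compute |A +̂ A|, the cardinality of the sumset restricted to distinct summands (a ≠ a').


Restricted sumset: A +̂ A = {a + a' : a ∈ A, a' ∈ A, a ≠ a'}.
Equivalently, take A + A and drop any sum 2a that is achievable ONLY as a + a for a ∈ A (i.e. sums representable only with equal summands).
Enumerate pairs (a, a') with a < a' (symmetric, so each unordered pair gives one sum; this covers all a ≠ a'):
  -5 + -4 = -9
  -5 + 1 = -4
  -5 + 4 = -1
  -5 + 5 = 0
  -5 + 9 = 4
  -5 + 10 = 5
  -4 + 1 = -3
  -4 + 4 = 0
  -4 + 5 = 1
  -4 + 9 = 5
  -4 + 10 = 6
  1 + 4 = 5
  1 + 5 = 6
  1 + 9 = 10
  1 + 10 = 11
  4 + 5 = 9
  4 + 9 = 13
  4 + 10 = 14
  5 + 9 = 14
  5 + 10 = 15
  9 + 10 = 19
Collected distinct sums: {-9, -4, -3, -1, 0, 1, 4, 5, 6, 9, 10, 11, 13, 14, 15, 19}
|A +̂ A| = 16
(Reference bound: |A +̂ A| ≥ 2|A| - 3 for |A| ≥ 2, with |A| = 7 giving ≥ 11.)

|A +̂ A| = 16


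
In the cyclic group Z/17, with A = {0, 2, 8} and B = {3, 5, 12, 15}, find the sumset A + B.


Work in Z/17Z: reduce every sum a + b modulo 17.
Enumerate all 12 pairs:
a = 0: 0+3=3, 0+5=5, 0+12=12, 0+15=15
a = 2: 2+3=5, 2+5=7, 2+12=14, 2+15=0
a = 8: 8+3=11, 8+5=13, 8+12=3, 8+15=6
Distinct residues collected: {0, 3, 5, 6, 7, 11, 12, 13, 14, 15}
|A + B| = 10 (out of 17 total residues).

A + B = {0, 3, 5, 6, 7, 11, 12, 13, 14, 15}


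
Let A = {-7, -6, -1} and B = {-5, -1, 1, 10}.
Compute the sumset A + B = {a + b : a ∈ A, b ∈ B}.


A + B = {a + b : a ∈ A, b ∈ B}.
Enumerate all |A|·|B| = 3·4 = 12 pairs (a, b) and collect distinct sums.
a = -7: -7+-5=-12, -7+-1=-8, -7+1=-6, -7+10=3
a = -6: -6+-5=-11, -6+-1=-7, -6+1=-5, -6+10=4
a = -1: -1+-5=-6, -1+-1=-2, -1+1=0, -1+10=9
Collecting distinct sums: A + B = {-12, -11, -8, -7, -6, -5, -2, 0, 3, 4, 9}
|A + B| = 11

A + B = {-12, -11, -8, -7, -6, -5, -2, 0, 3, 4, 9}


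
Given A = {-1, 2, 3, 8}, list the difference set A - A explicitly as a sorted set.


A - A = {a - a' : a, a' ∈ A}.
Compute a - a' for each ordered pair (a, a'):
a = -1: -1--1=0, -1-2=-3, -1-3=-4, -1-8=-9
a = 2: 2--1=3, 2-2=0, 2-3=-1, 2-8=-6
a = 3: 3--1=4, 3-2=1, 3-3=0, 3-8=-5
a = 8: 8--1=9, 8-2=6, 8-3=5, 8-8=0
Collecting distinct values (and noting 0 appears from a-a):
A - A = {-9, -6, -5, -4, -3, -1, 0, 1, 3, 4, 5, 6, 9}
|A - A| = 13

A - A = {-9, -6, -5, -4, -3, -1, 0, 1, 3, 4, 5, 6, 9}


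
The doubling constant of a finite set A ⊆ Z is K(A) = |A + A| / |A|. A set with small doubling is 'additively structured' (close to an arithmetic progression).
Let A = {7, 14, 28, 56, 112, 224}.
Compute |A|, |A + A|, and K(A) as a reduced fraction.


|A| = 6.
Compute A + A by enumerating all 36 pairs.
A + A = {14, 21, 28, 35, 42, 56, 63, 70, 84, 112, 119, 126, 140, 168, 224, 231, 238, 252, 280, 336, 448}, so |A + A| = 21.
K = |A + A| / |A| = 21/6 = 7/2 ≈ 3.5000.
Reference: AP of size 6 gives K = 11/6 ≈ 1.8333; a fully generic set of size 6 gives K ≈ 3.5000.

|A| = 6, |A + A| = 21, K = 21/6 = 7/2.


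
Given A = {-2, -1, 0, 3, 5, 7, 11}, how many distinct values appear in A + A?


A + A = {a + a' : a, a' ∈ A}; |A| = 7.
General bounds: 2|A| - 1 ≤ |A + A| ≤ |A|(|A|+1)/2, i.e. 13 ≤ |A + A| ≤ 28.
Lower bound 2|A|-1 is attained iff A is an arithmetic progression.
Enumerate sums a + a' for a ≤ a' (symmetric, so this suffices):
a = -2: -2+-2=-4, -2+-1=-3, -2+0=-2, -2+3=1, -2+5=3, -2+7=5, -2+11=9
a = -1: -1+-1=-2, -1+0=-1, -1+3=2, -1+5=4, -1+7=6, -1+11=10
a = 0: 0+0=0, 0+3=3, 0+5=5, 0+7=7, 0+11=11
a = 3: 3+3=6, 3+5=8, 3+7=10, 3+11=14
a = 5: 5+5=10, 5+7=12, 5+11=16
a = 7: 7+7=14, 7+11=18
a = 11: 11+11=22
Distinct sums: {-4, -3, -2, -1, 0, 1, 2, 3, 4, 5, 6, 7, 8, 9, 10, 11, 12, 14, 16, 18, 22}
|A + A| = 21

|A + A| = 21


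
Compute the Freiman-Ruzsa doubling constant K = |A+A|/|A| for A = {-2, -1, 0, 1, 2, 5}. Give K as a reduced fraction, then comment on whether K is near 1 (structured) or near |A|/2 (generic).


|A| = 6.
Compute A + A by enumerating all 36 pairs.
A + A = {-4, -3, -2, -1, 0, 1, 2, 3, 4, 5, 6, 7, 10}, so |A + A| = 13.
K = |A + A| / |A| = 13/6 (already in lowest terms) ≈ 2.1667.
Reference: AP of size 6 gives K = 11/6 ≈ 1.8333; a fully generic set of size 6 gives K ≈ 3.5000.

|A| = 6, |A + A| = 13, K = 13/6.


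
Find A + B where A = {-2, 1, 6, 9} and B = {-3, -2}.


A + B = {a + b : a ∈ A, b ∈ B}.
Enumerate all |A|·|B| = 4·2 = 8 pairs (a, b) and collect distinct sums.
a = -2: -2+-3=-5, -2+-2=-4
a = 1: 1+-3=-2, 1+-2=-1
a = 6: 6+-3=3, 6+-2=4
a = 9: 9+-3=6, 9+-2=7
Collecting distinct sums: A + B = {-5, -4, -2, -1, 3, 4, 6, 7}
|A + B| = 8

A + B = {-5, -4, -2, -1, 3, 4, 6, 7}
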